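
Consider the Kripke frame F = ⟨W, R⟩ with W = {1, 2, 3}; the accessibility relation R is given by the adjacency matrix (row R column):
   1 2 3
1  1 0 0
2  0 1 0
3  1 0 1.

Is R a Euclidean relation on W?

Euclidean: no — 3 R 1 and 3 R 3, but not 1 R 3.

No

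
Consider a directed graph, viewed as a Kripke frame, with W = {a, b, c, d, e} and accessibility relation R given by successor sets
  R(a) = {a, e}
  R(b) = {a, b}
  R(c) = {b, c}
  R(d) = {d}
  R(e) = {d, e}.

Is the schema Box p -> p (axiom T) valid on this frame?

The schema T characterises exactly the reflexive frames.
Reflexive: yes — every world is R-related to itself.

Yes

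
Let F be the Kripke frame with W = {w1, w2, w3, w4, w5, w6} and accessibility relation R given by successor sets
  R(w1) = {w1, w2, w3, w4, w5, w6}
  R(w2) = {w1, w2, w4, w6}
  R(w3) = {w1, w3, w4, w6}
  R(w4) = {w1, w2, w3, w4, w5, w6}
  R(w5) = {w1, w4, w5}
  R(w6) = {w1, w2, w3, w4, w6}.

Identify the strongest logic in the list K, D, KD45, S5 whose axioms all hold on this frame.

Serial (axiom D): yes — every world has a successor (e.g. w1 R w1).
Euclidean (axiom 5): no — w1 R w2 and w1 R w3, but not w2 R w3.
Transitive (axiom 4): no — w2 R w1 and w1 R w3, but not w2 R w3.
Reflexive (axiom T): yes — every world is R-related to itself.
So F validates K, D; KD45 would additionally require R to be Euclidean and transitive. The strongest is D.

D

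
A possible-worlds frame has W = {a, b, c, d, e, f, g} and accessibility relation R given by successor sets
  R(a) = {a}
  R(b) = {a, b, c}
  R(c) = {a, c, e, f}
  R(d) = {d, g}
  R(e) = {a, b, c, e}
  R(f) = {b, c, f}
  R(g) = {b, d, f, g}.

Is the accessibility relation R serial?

Serial: yes — every world has a successor (e.g. a R a).

Yes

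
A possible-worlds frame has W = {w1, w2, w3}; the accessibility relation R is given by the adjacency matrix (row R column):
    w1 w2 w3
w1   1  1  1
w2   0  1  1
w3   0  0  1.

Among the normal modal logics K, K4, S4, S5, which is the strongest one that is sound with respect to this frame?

S4

Transitive (axiom 4): yes — every two-step R-path is closed by a direct edge.
Reflexive (axiom T): yes — every world is R-related to itself.
Euclidean (axiom 5): no — w1 R w3 and w1 R w2, but not w3 R w2.
So F validates K, K4, S4; S5 would additionally require R to be Euclidean. The strongest is S4.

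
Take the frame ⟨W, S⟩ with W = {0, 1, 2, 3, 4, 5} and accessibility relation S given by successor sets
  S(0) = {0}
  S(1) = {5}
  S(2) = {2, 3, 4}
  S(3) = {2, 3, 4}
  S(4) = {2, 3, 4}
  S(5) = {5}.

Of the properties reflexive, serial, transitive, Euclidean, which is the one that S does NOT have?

Reflexive: no — 1 is not related to itself.
Serial: yes — every world has a successor (e.g. 0 S 0).
Transitive: yes — every two-step S-path is closed by a direct edge.
Euclidean: yes — any two successors of a common world are S-related.
Only reflexive fails.

reflexive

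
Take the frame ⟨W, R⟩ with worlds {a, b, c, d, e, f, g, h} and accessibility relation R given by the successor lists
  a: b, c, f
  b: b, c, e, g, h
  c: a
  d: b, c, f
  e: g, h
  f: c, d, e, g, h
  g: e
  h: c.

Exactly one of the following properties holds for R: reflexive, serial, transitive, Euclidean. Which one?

serial

Reflexive: no — a is not related to itself.
Serial: yes — every world has a successor (e.g. a R b).
Transitive: no — a R b and b R e, but not a R e.
Euclidean: no — a R b and a R f, but not b R f.
Only serial holds.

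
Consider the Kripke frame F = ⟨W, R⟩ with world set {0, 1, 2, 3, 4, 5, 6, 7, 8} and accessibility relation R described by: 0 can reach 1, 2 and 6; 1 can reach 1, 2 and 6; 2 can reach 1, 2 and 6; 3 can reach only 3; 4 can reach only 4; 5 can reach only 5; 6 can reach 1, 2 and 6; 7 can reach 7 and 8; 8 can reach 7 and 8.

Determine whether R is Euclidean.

Euclidean: yes — any two successors of a common world are R-related.

Yes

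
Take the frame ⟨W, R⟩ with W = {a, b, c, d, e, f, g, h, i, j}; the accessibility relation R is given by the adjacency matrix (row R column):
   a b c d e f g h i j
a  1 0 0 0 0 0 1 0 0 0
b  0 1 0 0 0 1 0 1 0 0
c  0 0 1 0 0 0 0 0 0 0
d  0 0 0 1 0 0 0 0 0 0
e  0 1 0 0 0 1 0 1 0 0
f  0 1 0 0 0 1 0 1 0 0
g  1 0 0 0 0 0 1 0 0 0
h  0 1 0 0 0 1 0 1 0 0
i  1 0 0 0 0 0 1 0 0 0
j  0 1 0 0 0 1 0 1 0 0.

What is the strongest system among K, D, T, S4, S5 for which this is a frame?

Serial (axiom D): yes — every world has a successor (e.g. a R a).
Reflexive (axiom T): no — e is not related to itself.
Transitive (axiom 4): yes — every two-step R-path is closed by a direct edge.
Euclidean (axiom 5): yes — any two successors of a common world are R-related.
So F validates K, D; T would additionally require R to be reflexive. The strongest is D.

D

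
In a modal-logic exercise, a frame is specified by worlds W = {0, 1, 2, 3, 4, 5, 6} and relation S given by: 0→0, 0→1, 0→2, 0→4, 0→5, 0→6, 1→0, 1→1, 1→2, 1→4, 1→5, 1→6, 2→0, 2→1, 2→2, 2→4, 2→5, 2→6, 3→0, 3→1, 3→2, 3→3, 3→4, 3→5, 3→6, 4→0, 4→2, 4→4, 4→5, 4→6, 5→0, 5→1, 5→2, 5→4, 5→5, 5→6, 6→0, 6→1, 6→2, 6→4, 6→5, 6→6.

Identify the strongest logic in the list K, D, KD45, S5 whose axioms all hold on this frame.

Serial (axiom D): yes — every world has a successor (e.g. 0 S 0).
Euclidean (axiom 5): no — 0 S 4 and 0 S 1, but not 4 S 1.
Transitive (axiom 4): no — 4 S 0 and 0 S 1, but not 4 S 1.
Reflexive (axiom T): yes — every world is S-related to itself.
So F validates K, D; KD45 would additionally require S to be Euclidean and transitive. The strongest is D.

D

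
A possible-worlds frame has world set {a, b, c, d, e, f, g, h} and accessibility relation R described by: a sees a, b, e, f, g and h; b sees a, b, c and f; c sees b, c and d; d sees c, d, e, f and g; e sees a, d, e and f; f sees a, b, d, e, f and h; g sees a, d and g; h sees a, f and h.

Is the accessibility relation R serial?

Serial: yes — every world has a successor (e.g. a R a).

Yes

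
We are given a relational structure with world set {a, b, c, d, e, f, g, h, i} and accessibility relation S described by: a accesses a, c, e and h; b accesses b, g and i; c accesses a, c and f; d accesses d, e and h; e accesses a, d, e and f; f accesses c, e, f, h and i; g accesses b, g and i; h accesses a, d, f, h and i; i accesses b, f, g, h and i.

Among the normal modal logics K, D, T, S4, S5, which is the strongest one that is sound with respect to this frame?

T

Serial (axiom D): yes — every world has a successor (e.g. a S a).
Reflexive (axiom T): yes — every world is S-related to itself.
Transitive (axiom 4): no — a S c and c S f, but not a S f.
Euclidean (axiom 5): no — a S c and a S e, but not c S e.
So F validates K, D, T; S4 would additionally require S to be transitive. The strongest is T.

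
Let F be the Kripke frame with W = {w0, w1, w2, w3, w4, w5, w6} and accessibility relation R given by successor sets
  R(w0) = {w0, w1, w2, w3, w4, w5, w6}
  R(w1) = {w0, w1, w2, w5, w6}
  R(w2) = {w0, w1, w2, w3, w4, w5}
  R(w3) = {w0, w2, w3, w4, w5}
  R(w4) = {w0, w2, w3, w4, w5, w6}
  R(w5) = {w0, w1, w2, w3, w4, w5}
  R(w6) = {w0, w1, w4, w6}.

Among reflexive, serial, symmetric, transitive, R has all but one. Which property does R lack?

transitive

Reflexive: yes — every world is R-related to itself.
Serial: yes — every world has a successor (e.g. w0 R w0).
Symmetric: yes — every pair in R has its reverse in R.
Transitive: no — w1 R w0 and w0 R w3, but not w1 R w3.
Only transitive fails.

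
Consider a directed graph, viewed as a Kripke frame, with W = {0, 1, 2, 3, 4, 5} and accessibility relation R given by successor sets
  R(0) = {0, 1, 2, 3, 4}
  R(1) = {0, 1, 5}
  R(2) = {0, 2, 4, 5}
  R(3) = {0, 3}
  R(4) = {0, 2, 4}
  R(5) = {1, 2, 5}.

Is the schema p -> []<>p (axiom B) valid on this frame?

Yes

Axiom B corresponds to the accessibility relation being symmetric.
Symmetric: yes — every pair in R has its reverse in R.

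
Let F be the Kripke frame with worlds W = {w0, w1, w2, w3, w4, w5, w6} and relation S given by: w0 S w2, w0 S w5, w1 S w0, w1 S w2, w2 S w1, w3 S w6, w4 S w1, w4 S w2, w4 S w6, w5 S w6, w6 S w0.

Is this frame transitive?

No

Transitive: no — w0 S w2 and w2 S w1, but not w0 S w1.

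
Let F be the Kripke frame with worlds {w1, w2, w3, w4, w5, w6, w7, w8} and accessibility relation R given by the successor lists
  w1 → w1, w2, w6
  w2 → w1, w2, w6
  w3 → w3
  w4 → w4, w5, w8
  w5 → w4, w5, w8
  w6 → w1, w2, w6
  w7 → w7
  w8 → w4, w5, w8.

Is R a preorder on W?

Yes

Reflexive: yes — every world is R-related to itself.
Transitive: yes — every two-step R-path is closed by a direct edge.
So R is a preorder.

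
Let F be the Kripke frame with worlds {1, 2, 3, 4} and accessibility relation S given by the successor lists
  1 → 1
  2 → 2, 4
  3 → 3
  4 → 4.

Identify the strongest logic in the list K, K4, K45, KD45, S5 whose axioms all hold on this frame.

K4

Transitive (axiom 4): yes — every two-step S-path is closed by a direct edge.
Euclidean (axiom 5): no — 2 S 4 and 2 S 2, but not 4 S 2.
Serial (axiom D): yes — every world has a successor (e.g. 1 S 1).
Reflexive (axiom T): yes — every world is S-related to itself.
So F validates K, K4; K45 would additionally require S to be Euclidean. The strongest is K4.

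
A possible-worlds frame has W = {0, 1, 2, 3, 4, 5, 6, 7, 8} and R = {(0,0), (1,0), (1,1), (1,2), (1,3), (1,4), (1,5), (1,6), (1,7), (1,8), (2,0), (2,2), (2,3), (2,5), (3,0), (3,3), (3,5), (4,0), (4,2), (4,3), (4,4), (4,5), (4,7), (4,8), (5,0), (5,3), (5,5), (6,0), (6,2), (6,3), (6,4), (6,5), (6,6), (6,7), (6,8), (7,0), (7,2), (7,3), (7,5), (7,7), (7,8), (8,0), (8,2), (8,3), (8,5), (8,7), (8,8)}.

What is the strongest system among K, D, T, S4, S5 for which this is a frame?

S4

Serial (axiom D): yes — every world has a successor (e.g. 0 R 0).
Reflexive (axiom T): yes — every world is R-related to itself.
Transitive (axiom 4): yes — every two-step R-path is closed by a direct edge.
Euclidean (axiom 5): no — 1 R 0 and 1 R 2, but not 0 R 2.
So F validates K, D, T, S4; S5 would additionally require R to be Euclidean. The strongest is S4.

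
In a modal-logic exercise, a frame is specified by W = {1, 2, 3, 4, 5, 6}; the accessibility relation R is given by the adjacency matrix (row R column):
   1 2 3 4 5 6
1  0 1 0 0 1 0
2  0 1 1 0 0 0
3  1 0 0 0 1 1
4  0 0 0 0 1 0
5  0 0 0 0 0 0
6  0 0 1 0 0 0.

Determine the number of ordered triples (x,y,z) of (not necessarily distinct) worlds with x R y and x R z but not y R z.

15

Enumerating: (1,2,5), (1,5,2), (1,5,5), (2,3,2), (2,3,3), (3,1,1), (3,1,6), (3,5,1), (3,5,5), (3,5,6), (3,6,1), (3,6,5), (3,6,6), (4,5,5), (6,3,3).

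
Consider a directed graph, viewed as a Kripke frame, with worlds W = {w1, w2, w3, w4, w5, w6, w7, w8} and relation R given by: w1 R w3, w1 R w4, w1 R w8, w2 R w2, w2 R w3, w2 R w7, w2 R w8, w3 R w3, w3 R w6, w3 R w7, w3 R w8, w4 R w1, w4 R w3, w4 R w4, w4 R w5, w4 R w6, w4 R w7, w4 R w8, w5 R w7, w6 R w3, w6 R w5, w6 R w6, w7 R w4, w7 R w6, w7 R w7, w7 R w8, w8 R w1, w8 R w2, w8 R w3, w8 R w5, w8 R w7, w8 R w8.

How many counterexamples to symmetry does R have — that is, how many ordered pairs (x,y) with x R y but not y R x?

Enumerating: (w1,w3), (w2,w3), (w2,w7), (w3,w7), (w4,w3), (w4,w5), (w4,w6), (w4,w8), (w5,w7), (w6,w5), (w7,w6), (w8,w5).

12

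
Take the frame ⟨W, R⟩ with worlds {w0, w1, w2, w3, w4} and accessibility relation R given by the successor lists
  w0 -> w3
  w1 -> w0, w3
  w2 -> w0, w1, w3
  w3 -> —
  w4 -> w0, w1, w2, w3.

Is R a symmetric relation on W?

No

Symmetric: no — w0 R w3 but not w3 R w0.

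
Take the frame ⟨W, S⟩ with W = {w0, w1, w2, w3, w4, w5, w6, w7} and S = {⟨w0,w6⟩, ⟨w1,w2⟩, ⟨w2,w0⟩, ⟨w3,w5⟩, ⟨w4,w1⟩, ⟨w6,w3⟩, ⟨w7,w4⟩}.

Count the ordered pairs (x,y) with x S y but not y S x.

7

Enumerating: (w0,w6), (w1,w2), (w2,w0), (w3,w5), (w4,w1), (w6,w3), (w7,w4).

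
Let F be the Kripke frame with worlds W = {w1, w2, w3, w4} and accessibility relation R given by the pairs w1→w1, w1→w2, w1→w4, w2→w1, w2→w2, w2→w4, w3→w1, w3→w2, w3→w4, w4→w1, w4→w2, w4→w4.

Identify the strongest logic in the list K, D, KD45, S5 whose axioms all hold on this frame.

KD45

Serial (axiom D): yes — every world has a successor (e.g. w1 R w1).
Euclidean (axiom 5): yes — any two successors of a common world are R-related.
Transitive (axiom 4): yes — every two-step R-path is closed by a direct edge.
Reflexive (axiom T): no — w3 is not related to itself.
So F validates K, D, KD45; S5 would additionally require R to be reflexive. The strongest is KD45.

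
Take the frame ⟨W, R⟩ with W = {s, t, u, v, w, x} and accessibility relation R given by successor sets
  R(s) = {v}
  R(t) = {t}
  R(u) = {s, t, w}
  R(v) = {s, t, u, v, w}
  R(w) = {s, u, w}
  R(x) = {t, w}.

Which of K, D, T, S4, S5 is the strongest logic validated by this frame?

D

Serial (axiom D): yes — every world has a successor (e.g. s R v).
Reflexive (axiom T): no — s is not related to itself.
Transitive (axiom 4): no — s R v and v R t, but not s R t.
Euclidean (axiom 5): no — u R s and u R t, but not s R t.
So F validates K, D; T would additionally require R to be reflexive. The strongest is D.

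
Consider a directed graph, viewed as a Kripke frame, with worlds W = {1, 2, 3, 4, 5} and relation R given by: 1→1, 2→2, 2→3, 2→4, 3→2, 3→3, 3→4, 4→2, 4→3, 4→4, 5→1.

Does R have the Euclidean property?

Yes

Euclidean: yes — any two successors of a common world are R-related.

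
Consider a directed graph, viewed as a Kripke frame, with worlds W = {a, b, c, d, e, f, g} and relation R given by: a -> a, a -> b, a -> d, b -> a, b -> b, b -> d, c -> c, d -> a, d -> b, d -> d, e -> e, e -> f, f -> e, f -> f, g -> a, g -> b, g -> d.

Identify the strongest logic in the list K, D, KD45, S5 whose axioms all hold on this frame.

KD45

Serial (axiom D): yes — every world has a successor (e.g. a R a).
Euclidean (axiom 5): yes — any two successors of a common world are R-related.
Transitive (axiom 4): yes — every two-step R-path is closed by a direct edge.
Reflexive (axiom T): no — g is not related to itself.
So F validates K, D, KD45; S5 would additionally require R to be reflexive. The strongest is KD45.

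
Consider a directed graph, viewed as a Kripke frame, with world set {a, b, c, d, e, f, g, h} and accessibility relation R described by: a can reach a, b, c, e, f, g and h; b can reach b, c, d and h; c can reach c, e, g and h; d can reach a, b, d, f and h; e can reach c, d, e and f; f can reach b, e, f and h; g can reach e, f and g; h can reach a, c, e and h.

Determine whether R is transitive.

No

Transitive: no — a R b and b R d, but not a R d.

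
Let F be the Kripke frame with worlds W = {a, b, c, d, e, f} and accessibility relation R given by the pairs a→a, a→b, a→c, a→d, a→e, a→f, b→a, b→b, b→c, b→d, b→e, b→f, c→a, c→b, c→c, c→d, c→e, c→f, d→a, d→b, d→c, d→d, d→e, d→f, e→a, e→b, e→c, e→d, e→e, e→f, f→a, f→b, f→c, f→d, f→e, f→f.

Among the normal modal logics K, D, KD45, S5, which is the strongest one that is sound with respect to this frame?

S5

Serial (axiom D): yes — every world has a successor (e.g. a R a).
Euclidean (axiom 5): yes — any two successors of a common world are R-related.
Transitive (axiom 4): yes — every two-step R-path is closed by a direct edge.
Reflexive (axiom T): yes — every world is R-related to itself.
So F validates K, D, KD45, S5. The strongest is S5.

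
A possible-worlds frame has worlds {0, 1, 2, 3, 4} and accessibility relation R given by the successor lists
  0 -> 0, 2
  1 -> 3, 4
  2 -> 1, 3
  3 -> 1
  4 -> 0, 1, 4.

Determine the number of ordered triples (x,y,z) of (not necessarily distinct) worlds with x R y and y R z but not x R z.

10

Enumerating: (0,2,1), (0,2,3), (1,3,1), (1,4,0), (1,4,1), (2,1,4), (3,1,3), (3,1,4), (4,0,2), (4,1,3).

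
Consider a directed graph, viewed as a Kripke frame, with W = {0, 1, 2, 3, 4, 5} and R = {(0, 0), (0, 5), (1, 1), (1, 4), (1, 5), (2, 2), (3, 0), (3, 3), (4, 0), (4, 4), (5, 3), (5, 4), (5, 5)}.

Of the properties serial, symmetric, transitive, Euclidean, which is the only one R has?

serial

Serial: yes — every world has a successor (e.g. 0 R 0).
Symmetric: no — 0 R 5 but not 5 R 0.
Transitive: no — 0 R 5 and 5 R 3, but not 0 R 3.
Euclidean: no — 1 R 4 and 1 R 5, but not 4 R 5.
Only serial holds.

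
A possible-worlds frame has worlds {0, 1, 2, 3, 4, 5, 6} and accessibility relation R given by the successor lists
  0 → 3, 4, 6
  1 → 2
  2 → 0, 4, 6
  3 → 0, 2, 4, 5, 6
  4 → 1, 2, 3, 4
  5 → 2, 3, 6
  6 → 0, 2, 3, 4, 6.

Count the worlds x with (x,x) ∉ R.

Enumerating: 0, 1, 2, 3, 5.

5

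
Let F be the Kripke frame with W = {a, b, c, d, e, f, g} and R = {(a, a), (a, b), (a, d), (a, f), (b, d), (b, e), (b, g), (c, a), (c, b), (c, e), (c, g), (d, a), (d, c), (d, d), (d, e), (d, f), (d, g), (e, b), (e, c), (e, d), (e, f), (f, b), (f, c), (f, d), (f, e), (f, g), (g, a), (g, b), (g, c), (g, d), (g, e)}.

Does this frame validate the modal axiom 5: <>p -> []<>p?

No

Axiom 5 corresponds to the accessibility relation being Euclidean.
Euclidean: no — a R b and a R f, but not b R f.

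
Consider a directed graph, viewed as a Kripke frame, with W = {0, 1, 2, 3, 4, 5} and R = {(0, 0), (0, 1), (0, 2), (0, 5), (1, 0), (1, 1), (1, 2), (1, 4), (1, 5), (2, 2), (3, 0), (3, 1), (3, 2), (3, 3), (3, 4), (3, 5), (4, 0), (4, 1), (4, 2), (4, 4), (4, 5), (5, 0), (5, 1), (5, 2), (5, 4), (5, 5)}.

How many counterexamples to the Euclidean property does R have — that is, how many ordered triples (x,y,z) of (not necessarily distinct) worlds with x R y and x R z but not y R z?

28

Enumerating: (0,2,0), (0,2,1), (0,2,5), (1,0,4), (1,2,0), (1,2,1), (1,2,4), (1,2,5), (3,0,3), (3,0,4), (3,1,3), (3,2,0), … and 16 more.
Total: 28.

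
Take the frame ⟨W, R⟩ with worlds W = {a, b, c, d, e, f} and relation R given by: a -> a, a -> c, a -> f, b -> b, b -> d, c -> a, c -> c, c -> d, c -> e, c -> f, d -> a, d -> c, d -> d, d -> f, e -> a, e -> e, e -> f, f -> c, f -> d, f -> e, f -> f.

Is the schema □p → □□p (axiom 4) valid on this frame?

Axiom 4 corresponds to the accessibility relation being transitive.
Transitive: no — a R c and c R d, but not a R d.

No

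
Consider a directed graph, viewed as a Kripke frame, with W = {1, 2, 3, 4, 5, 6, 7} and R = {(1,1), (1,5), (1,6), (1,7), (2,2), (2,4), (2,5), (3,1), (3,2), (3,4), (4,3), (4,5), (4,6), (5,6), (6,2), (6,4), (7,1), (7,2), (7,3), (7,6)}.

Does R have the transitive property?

Transitive: no — 1 R 6 and 6 R 2, but not 1 R 2.

No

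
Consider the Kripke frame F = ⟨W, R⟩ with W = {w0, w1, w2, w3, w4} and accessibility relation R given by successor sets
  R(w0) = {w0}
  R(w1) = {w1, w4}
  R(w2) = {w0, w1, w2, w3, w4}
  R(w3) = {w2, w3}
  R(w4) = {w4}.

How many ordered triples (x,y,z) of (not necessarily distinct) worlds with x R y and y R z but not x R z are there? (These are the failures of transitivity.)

Enumerating: (w3,w2,w0), (w3,w2,w1), (w3,w2,w4).

3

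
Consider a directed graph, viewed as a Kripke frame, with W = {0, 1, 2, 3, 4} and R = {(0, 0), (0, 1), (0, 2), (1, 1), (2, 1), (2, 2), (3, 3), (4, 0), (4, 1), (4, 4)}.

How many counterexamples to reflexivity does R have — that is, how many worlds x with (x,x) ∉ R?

0

R is reflexive; there are no such worlds.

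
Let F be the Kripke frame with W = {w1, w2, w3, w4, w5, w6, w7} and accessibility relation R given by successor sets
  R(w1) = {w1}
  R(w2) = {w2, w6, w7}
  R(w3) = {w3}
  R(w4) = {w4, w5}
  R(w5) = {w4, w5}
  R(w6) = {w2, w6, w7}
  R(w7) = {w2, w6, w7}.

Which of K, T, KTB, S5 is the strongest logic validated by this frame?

S5

Reflexive (axiom T): yes — every world is R-related to itself.
Symmetric (axiom B): yes — every pair in R has its reverse in R.
Euclidean (axiom 5): yes — any two successors of a common world are R-related.
So F validates K, T, KTB, S5. The strongest is S5.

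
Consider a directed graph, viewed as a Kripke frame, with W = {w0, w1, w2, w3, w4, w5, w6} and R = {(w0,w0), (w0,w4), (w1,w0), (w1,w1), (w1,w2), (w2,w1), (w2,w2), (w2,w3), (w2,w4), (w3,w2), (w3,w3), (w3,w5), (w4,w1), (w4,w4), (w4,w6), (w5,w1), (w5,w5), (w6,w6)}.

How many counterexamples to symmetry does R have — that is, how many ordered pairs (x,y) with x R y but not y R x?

Enumerating: (w0,w4), (w1,w0), (w2,w4), (w3,w5), (w4,w1), (w4,w6), (w5,w1).

7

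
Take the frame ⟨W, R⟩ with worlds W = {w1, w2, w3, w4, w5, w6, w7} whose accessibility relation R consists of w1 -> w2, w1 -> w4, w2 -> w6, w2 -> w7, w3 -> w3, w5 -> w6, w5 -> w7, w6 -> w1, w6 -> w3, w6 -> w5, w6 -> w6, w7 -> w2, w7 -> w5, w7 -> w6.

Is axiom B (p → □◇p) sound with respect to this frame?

The schema B characterises exactly the symmetric frames.
Symmetric: no — w1 R w2 but not w2 R w1.

No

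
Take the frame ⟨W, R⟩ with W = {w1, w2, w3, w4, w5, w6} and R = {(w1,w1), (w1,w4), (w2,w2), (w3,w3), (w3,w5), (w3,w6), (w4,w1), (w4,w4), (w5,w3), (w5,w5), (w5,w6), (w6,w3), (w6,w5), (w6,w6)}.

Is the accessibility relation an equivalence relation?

Reflexive: yes — every world is R-related to itself.
Symmetric: yes — every pair in R has its reverse in R.
Transitive: yes — every two-step R-path is closed by a direct edge.
So R is an equivalence relation.

Yes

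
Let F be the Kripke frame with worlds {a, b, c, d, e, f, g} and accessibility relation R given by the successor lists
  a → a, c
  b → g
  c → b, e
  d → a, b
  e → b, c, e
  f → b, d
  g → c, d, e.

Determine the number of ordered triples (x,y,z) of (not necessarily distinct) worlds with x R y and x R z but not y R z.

Enumerating: (a,c,a), (a,c,c), (b,g,g), (c,b,b), (c,b,e), (d,a,b), (d,b,a), (d,b,b), (e,b,b), (e,b,c), (e,b,e), (e,c,c), … and 9 more.
Total: 21.

21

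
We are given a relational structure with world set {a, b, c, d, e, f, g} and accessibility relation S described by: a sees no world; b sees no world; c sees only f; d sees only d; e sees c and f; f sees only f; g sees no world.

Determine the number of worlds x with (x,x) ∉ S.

5

Enumerating: a, b, c, e, g.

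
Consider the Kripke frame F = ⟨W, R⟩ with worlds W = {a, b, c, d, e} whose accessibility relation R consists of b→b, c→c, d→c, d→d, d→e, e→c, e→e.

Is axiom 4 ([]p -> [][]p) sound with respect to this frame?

Axiom 4 corresponds to the accessibility relation being transitive.
Transitive: yes — every two-step R-path is closed by a direct edge.

Yes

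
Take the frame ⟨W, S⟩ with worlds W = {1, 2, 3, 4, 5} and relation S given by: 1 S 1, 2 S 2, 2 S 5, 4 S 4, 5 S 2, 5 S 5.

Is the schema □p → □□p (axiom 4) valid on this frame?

Yes

Axiom 4 corresponds to the accessibility relation being transitive.
Transitive: yes — every two-step S-path is closed by a direct edge.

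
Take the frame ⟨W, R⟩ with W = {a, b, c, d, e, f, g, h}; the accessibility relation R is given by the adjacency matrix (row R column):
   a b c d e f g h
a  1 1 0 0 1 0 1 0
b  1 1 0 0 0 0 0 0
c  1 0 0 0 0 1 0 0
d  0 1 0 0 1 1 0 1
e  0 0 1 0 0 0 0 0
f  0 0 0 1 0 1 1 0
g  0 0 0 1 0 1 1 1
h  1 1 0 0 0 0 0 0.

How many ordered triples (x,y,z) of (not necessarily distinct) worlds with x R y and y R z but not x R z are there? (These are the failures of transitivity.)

28

Enumerating: (a,e,c), (a,g,d), (a,g,f), (a,g,h), (b,a,e), (b,a,g), (c,a,b), (c,a,e), (c,a,g), (c,f,d), (c,f,g), (d,b,a), … and 16 more.
Total: 28.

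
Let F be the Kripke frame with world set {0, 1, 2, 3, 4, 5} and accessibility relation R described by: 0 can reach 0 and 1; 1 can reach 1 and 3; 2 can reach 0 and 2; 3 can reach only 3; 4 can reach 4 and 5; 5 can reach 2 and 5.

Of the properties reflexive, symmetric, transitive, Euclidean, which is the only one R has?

Reflexive: yes — every world is R-related to itself.
Symmetric: no — 0 R 1 but not 1 R 0.
Transitive: no — 0 R 1 and 1 R 3, but not 0 R 3.
Euclidean: no — 0 R 1 and 0 R 0, but not 1 R 0.
Only reflexive holds.

reflexive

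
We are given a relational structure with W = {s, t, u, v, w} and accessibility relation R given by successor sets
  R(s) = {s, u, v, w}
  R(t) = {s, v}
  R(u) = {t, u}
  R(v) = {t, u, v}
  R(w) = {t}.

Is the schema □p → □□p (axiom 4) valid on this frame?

No

Axiom 4 corresponds to the accessibility relation being transitive.
Transitive: no — s R u and u R t, but not s R t.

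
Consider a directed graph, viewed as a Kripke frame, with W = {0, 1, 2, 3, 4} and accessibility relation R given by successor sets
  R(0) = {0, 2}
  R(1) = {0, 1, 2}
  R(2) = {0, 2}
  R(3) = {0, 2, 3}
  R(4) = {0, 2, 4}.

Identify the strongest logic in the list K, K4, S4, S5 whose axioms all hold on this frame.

S4

Transitive (axiom 4): yes — every two-step R-path is closed by a direct edge.
Reflexive (axiom T): yes — every world is R-related to itself.
Euclidean (axiom 5): no — 1 R 0 and 1 R 1, but not 0 R 1.
So F validates K, K4, S4; S5 would additionally require R to be Euclidean. The strongest is S4.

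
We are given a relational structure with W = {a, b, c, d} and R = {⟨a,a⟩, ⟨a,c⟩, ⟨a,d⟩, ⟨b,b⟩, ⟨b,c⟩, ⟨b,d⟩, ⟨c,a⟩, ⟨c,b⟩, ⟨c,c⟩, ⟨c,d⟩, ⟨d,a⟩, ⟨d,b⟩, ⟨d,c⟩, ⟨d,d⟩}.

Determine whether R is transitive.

No

Transitive: no — a R c and c R b, but not a R b.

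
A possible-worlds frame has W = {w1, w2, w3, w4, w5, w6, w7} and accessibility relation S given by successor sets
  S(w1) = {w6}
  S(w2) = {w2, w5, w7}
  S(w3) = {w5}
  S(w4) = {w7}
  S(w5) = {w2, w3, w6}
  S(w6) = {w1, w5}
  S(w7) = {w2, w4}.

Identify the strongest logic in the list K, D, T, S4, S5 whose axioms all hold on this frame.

Serial (axiom D): yes — every world has a successor (e.g. w1 S w6).
Reflexive (axiom T): no — w1 is not related to itself.
Transitive (axiom 4): no — w1 S w6 and w6 S w5, but not w1 S w5.
Euclidean (axiom 5): no — w2 S w5 and w2 S w7, but not w5 S w7.
So F validates K, D; T would additionally require S to be reflexive. The strongest is D.

D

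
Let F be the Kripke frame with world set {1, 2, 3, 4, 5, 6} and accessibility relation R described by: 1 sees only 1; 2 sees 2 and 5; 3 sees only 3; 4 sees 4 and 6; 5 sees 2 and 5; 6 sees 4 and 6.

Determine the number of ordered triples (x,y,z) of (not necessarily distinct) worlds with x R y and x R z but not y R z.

R is Euclidean; there are no such tuples.

0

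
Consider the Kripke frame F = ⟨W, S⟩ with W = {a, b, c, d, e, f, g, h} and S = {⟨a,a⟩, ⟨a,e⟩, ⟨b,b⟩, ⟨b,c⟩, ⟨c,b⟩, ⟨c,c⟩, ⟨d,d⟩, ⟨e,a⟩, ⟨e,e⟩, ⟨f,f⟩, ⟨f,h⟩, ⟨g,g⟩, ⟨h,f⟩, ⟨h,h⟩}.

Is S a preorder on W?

Reflexive: yes — every world is S-related to itself.
Transitive: yes — every two-step S-path is closed by a direct edge.
So S is a preorder.

Yes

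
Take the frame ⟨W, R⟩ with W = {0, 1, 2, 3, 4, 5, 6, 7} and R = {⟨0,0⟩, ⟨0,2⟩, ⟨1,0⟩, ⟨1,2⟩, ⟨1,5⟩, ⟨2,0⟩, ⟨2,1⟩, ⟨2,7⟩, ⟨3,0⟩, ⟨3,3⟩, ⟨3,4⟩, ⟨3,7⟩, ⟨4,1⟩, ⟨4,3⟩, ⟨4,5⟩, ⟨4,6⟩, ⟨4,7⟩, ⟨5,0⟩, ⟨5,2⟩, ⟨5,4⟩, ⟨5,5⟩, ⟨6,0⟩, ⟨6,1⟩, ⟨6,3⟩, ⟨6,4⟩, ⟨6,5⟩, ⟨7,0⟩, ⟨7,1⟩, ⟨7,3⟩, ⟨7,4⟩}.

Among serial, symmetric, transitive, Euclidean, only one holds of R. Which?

Serial: yes — every world has a successor (e.g. 0 R 0).
Symmetric: no — 1 R 0 but not 0 R 1.
Transitive: no — 0 R 2 and 2 R 1, but not 0 R 1.
Euclidean: no — 1 R 0 and 1 R 5, but not 0 R 5.
Only serial holds.

serial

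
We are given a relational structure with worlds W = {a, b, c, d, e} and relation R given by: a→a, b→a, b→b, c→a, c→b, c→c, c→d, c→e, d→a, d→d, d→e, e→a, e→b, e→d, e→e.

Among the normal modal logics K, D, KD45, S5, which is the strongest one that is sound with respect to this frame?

D

Serial (axiom D): yes — every world has a successor (e.g. a R a).
Euclidean (axiom 5): no — c R a and c R b, but not a R b.
Transitive (axiom 4): no — d R e and e R b, but not d R b.
Reflexive (axiom T): yes — every world is R-related to itself.
So F validates K, D; KD45 would additionally require R to be Euclidean and transitive. The strongest is D.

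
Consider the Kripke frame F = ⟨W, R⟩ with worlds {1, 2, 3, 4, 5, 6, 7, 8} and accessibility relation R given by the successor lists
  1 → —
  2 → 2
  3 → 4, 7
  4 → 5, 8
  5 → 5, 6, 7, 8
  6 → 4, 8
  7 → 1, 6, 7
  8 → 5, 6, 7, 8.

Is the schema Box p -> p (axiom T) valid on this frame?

Axiom T corresponds to the accessibility relation being reflexive.
Reflexive: no — 1 is not related to itself.

No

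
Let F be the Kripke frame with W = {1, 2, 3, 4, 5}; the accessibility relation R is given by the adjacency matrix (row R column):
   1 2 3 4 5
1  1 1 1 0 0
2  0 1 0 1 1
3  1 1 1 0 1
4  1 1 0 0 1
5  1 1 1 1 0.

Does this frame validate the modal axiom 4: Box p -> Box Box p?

No

By correspondence theory, 4 is valid on a frame iff R is transitive.
Transitive: no — 1 R 2 and 2 R 4, but not 1 R 4.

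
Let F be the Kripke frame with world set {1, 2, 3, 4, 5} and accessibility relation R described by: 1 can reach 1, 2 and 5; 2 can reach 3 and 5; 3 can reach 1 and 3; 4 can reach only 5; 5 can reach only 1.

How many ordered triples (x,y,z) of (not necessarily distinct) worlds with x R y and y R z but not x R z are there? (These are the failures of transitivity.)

Enumerating: (1,2,3), (2,3,1), (2,5,1), (3,1,2), (3,1,5), (4,5,1), (5,1,2), (5,1,5).

8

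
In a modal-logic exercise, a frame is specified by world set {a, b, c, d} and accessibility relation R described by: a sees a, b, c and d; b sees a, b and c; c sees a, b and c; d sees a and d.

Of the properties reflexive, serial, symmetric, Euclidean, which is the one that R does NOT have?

Reflexive: yes — every world is R-related to itself.
Serial: yes — every world has a successor (e.g. a R a).
Symmetric: yes — every pair in R has its reverse in R.
Euclidean: no — a R b and a R d, but not b R d.
Only Euclidean fails.

Euclidean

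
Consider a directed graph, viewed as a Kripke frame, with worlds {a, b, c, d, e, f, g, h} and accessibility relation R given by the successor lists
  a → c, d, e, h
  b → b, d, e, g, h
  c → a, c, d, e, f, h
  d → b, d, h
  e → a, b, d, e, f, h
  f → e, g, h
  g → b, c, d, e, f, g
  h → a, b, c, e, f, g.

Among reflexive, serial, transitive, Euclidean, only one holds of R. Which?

Reflexive: no — a is not related to itself.
Serial: yes — every world has a successor (e.g. a R c).
Transitive: no — a R c and c R f, but not a R f.
Euclidean: no — a R d and a R c, but not d R c.
Only serial holds.

serial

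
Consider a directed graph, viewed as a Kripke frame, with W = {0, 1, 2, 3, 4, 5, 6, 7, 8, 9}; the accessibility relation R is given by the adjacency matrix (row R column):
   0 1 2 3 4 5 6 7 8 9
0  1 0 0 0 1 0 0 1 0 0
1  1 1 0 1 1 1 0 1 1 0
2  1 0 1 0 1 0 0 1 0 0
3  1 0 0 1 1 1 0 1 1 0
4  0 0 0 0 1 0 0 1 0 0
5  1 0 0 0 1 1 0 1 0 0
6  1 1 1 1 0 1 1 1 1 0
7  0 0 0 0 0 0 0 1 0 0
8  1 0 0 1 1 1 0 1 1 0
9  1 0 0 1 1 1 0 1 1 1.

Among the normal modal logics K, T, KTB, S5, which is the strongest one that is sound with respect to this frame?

T

Reflexive (axiom T): yes — every world is R-related to itself.
Symmetric (axiom B): no — 0 R 4 but not 4 R 0.
Euclidean (axiom 5): no — 0 R 7 and 0 R 4, but not 7 R 4.
So F validates K, T; KTB would additionally require R to be symmetric. The strongest is T.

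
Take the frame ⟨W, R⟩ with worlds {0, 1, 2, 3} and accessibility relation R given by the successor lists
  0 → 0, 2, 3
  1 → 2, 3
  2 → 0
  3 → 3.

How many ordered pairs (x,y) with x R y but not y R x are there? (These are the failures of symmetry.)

3

Enumerating: (0,3), (1,2), (1,3).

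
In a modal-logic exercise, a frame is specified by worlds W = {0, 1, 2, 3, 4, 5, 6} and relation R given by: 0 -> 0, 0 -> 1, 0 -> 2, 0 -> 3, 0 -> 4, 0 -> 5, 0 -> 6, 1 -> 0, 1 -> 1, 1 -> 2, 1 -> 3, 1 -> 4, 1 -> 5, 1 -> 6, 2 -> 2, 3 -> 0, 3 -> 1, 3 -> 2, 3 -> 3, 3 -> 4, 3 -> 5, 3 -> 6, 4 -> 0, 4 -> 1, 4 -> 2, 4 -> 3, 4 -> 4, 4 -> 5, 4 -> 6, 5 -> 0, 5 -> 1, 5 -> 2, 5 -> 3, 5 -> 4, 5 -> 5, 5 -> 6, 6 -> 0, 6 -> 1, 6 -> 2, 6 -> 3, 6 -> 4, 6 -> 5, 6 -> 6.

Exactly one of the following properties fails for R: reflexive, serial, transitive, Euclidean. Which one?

Euclidean

Reflexive: yes — every world is R-related to itself.
Serial: yes — every world has a successor (e.g. 0 R 0).
Transitive: yes — every two-step R-path is closed by a direct edge.
Euclidean: no — 0 R 2 and 0 R 1, but not 2 R 1.
Only Euclidean fails.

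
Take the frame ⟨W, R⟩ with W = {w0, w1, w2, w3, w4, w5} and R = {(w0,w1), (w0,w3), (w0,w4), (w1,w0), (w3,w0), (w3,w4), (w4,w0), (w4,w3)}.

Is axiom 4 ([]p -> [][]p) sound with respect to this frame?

No

By correspondence theory, 4 is valid on a frame iff R is transitive.
Transitive: no — w1 R w0 and w0 R w3, but not w1 R w3.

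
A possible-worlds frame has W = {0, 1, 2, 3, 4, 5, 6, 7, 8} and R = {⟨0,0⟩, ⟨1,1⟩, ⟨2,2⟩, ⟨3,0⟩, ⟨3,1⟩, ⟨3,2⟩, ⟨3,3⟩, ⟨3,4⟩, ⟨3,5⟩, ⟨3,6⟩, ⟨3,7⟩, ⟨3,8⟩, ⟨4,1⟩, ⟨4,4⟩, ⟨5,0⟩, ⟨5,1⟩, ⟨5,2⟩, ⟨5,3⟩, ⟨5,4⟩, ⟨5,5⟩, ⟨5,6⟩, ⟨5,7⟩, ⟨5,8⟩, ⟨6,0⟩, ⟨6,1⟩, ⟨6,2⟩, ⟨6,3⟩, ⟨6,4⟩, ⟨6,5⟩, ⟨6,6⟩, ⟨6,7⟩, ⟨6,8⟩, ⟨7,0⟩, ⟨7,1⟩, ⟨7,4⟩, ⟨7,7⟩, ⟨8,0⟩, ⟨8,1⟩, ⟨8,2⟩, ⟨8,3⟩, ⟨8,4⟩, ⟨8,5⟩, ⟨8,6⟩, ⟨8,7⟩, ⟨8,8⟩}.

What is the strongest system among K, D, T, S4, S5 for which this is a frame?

S4

Serial (axiom D): yes — every world has a successor (e.g. 0 R 0).
Reflexive (axiom T): yes — every world is R-related to itself.
Transitive (axiom 4): yes — every two-step R-path is closed by a direct edge.
Euclidean (axiom 5): no — 3 R 0 and 3 R 1, but not 0 R 1.
So F validates K, D, T, S4; S5 would additionally require R to be Euclidean. The strongest is S4.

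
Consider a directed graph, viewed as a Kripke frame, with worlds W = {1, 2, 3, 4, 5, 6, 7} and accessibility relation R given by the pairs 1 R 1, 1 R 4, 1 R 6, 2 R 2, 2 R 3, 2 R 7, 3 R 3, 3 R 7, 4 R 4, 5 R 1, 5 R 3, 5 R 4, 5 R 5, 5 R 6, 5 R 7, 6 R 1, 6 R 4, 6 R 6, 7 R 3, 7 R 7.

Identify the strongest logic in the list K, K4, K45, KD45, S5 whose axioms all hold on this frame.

Transitive (axiom 4): yes — every two-step R-path is closed by a direct edge.
Euclidean (axiom 5): no — 1 R 4 and 1 R 6, but not 4 R 6.
Serial (axiom D): yes — every world has a successor (e.g. 1 R 1).
Reflexive (axiom T): yes — every world is R-related to itself.
So F validates K, K4; K45 would additionally require R to be Euclidean. The strongest is K4.

K4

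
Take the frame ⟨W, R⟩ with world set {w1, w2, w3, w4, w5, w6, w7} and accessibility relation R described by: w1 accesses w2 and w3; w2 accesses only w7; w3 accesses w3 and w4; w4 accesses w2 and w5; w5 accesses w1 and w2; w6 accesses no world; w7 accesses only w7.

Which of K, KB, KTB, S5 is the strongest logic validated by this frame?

Symmetric (axiom B): no — w1 R w2 but not w2 R w1.
Reflexive (axiom T): no — w1 is not related to itself.
Euclidean (axiom 5): no — w1 R w2 and w1 R w3, but not w2 R w3.
So F validates K; KB would additionally require R to be symmetric. The strongest is K.

K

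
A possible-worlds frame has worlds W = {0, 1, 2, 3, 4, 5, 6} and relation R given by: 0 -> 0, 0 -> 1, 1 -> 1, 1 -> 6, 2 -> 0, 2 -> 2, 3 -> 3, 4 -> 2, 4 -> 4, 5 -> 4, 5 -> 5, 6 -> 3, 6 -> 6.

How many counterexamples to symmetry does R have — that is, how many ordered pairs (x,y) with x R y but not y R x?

Enumerating: (0,1), (1,6), (2,0), (4,2), (5,4), (6,3).

6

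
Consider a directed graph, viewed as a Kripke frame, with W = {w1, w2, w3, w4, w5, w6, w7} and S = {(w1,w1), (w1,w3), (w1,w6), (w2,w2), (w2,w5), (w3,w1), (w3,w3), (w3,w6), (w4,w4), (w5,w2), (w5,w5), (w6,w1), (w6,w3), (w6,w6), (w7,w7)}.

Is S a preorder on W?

Reflexive: yes — every world is S-related to itself.
Transitive: yes — every two-step S-path is closed by a direct edge.
So S is a preorder.

Yes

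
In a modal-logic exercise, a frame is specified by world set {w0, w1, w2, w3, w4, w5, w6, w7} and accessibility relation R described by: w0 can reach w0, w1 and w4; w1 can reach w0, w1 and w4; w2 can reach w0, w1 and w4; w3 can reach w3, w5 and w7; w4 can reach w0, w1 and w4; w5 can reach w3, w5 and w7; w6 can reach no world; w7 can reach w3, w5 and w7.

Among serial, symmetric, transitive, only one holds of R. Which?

transitive

Serial: no — w6 has no R-successor.
Symmetric: no — w2 R w0 but not w0 R w2.
Transitive: yes — every two-step R-path is closed by a direct edge.
Only transitive holds.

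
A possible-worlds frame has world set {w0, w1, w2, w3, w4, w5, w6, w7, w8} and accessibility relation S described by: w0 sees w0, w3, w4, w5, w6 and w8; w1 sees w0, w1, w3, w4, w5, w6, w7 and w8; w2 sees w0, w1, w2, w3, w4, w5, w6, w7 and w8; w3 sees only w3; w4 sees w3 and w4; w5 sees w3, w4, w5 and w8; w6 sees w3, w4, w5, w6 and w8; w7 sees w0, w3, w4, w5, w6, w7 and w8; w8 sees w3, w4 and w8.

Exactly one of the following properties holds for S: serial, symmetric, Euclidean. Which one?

Serial: yes — every world has a successor (e.g. w0 S w0).
Symmetric: no — w0 S w3 but not w3 S w0.
Euclidean: no — w0 S w3 and w0 S w4, but not w3 S w4.
Only serial holds.

serial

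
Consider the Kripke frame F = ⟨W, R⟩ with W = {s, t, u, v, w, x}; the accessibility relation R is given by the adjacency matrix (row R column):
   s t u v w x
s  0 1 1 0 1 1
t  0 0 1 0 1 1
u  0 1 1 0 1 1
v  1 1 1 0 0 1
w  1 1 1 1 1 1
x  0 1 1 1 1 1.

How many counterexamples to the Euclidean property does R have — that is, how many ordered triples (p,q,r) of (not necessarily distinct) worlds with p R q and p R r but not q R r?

Enumerating: (s,t,t), (u,t,t), (v,s,s), (v,t,s), (v,t,t), (v,u,s), (v,x,s), (w,s,s), (w,s,v), (w,t,s), (w,t,t), (w,t,v), … and 10 more.
Total: 22.

22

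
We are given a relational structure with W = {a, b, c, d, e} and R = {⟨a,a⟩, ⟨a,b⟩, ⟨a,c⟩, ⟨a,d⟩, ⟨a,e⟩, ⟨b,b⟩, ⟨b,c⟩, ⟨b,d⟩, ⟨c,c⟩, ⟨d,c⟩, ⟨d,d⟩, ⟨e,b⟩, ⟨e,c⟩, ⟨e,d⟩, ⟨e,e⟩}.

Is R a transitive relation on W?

Yes

Transitive: yes — every two-step R-path is closed by a direct edge.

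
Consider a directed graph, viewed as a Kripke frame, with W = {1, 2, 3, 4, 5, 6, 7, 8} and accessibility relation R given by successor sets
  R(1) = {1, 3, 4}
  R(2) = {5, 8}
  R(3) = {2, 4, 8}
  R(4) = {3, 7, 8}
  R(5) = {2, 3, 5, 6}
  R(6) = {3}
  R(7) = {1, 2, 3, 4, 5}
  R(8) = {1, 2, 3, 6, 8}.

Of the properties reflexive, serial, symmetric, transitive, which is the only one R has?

Reflexive: no — 2 is not related to itself.
Serial: yes — every world has a successor (e.g. 1 R 1).
Symmetric: no — 1 R 3 but not 3 R 1.
Transitive: no — 1 R 3 and 3 R 2, but not 1 R 2.
Only serial holds.

serial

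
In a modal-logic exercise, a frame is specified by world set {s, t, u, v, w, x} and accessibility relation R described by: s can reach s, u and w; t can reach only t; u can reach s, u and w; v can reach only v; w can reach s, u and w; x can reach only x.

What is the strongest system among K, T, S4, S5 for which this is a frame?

S5

Reflexive (axiom T): yes — every world is R-related to itself.
Transitive (axiom 4): yes — every two-step R-path is closed by a direct edge.
Euclidean (axiom 5): yes — any two successors of a common world are R-related.
So F validates K, T, S4, S5. The strongest is S5.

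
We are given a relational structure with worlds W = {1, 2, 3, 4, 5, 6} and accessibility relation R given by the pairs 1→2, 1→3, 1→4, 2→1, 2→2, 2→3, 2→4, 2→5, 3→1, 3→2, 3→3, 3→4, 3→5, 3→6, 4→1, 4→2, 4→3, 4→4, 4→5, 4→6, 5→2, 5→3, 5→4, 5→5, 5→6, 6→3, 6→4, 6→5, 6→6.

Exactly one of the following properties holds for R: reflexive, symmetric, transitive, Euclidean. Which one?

symmetric

Reflexive: no — 1 is not related to itself.
Symmetric: yes — every pair in R has its reverse in R.
Transitive: no — 1 R 2 and 2 R 5, but not 1 R 5.
Euclidean: no — 2 R 1 and 2 R 5, but not 1 R 5.
Only symmetric holds.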